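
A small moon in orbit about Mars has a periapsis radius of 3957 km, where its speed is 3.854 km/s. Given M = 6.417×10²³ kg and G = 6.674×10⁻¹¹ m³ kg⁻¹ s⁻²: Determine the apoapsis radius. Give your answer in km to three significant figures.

apoapsis radius ≈ 8650 km

μ = GM = 6.674×10⁻¹¹ × 6.417×10²³ = 4.283×10¹³ m³/s².
r_p = 3.957×10⁶ m.
Specific energy ε = v²/2 − μ/r = -3.396×10⁶ J/kg, so a = −μ/(2ε) = 6.305×10⁶ m.
The apsides satisfy r_p + r_a = 2a, so the apoapsis radius is 2a − r_p = 8.652×10⁶ m = 8652.3 km.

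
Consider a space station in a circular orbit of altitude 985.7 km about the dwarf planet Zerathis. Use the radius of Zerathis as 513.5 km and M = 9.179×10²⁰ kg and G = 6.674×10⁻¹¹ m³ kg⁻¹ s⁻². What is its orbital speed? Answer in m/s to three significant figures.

v ≈ 202 m/s

μ = GM = 6.674×10⁻¹¹ × 9.179×10²⁰ = 6.126×10¹⁰ m³/s².
r = 513.5 + 985.7 = 1499.2 km = 1.4992×10⁶ m.
For a circular orbit v = √(μ/r) = √(6.126×10¹⁰ / 1.499×10⁶) = √(4.086×10⁴) = 202.1 m/s.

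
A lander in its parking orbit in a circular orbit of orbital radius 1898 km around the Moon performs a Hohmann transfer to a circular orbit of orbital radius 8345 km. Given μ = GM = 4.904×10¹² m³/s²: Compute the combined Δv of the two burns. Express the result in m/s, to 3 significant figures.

Δv_total ≈ 744 m/s

r₁ = 1898 km = 1.898×10⁶ m.
r₂ = 8345 km = 8.345×10⁶ m.
Transfer ellipse a_t = (r₁ + r₂)/2 = 5.122×10⁶ m.
At r₁: circular v_c1 = √(μ/r₁) = 1607 m/s; transfer-perilune v_p = √[μ(2/r₁ − 1/a_t)] = 2052 m/s.
Δv₁ = v_p − v_c1 = 444.4 m/s.
At r₂: circular v_c2 = √(μ/r₂) = 766.6 m/s; transfer-apolune v_a = √[μ(2/r₂ − 1/a_t)] = 466.7 m/s.
Δv₂ = v_c2 − v_a = 299.9 m/s.
Total Δv = Δv₁ + Δv₂ = 744.3 m/s.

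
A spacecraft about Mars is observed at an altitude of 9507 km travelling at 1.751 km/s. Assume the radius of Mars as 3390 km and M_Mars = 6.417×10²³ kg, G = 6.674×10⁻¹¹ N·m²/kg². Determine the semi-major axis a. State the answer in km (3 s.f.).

μ = GM = 6.674×10⁻¹¹ × 6.417×10²³ = 4.283×10¹³ m³/s².
r = 3390 + 9507 = 12897 km = 1.290×10⁷ m.
Vis-viva rearranged: 1/a = 2/r − v²/μ = 1.551×10⁻⁷ − 7.159×10⁻⁸ = 8.348×10⁻⁸ m⁻¹.
a = 1.198×10⁷ m = 11978 km.

a ≈ 12000 km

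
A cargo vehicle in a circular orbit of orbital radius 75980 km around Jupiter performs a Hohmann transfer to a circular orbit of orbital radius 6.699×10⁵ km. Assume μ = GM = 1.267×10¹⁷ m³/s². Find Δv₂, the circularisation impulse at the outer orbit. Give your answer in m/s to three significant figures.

r₁ = 75980 km = 7.598×10⁷ m.
r₂ = 6.699×10⁵ km = 6.699×10⁸ m.
Transfer ellipse a_t = (r₁ + r₂)/2 = 3.729×10⁸ m.
At r₁: circular v_c1 = √(μ/r₁) = 40840 m/s; transfer-perijove v_p = √[μ(2/r₁ − 1/a_t)] = 54730 m/s.
At r₂: circular v_c2 = √(μ/r₂) = 13750 m/s; transfer-apojove v_a = √[μ(2/r₂ − 1/a_t)] = 6207 m/s.
Δv₂ = v_c2 − v_a = 7545 m/s.

Δv ≈ 7550 m/s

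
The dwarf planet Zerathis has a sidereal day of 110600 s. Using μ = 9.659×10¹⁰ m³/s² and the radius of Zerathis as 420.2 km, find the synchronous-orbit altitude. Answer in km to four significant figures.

h_sync ≈ 2685 km

A synchronous orbit has period T, so by Kepler's third law a = (μT²/4π²)^(1/3).
μT²/4π² = 9.659×10¹⁰ × (1.106×10⁵)² / 39.48 = 2.993×10¹⁹ m³.
a = 3.105×10⁶ m = 3104.8 km.
Altitude h = a − R = 3104.8 − 420.2 = 2684.6 km.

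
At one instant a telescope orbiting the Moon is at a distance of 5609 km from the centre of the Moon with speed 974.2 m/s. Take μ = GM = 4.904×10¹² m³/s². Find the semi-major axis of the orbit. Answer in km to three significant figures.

r = 5.609×10⁶ m.
Vis-viva rearranged: 1/a = 2/r − v²/μ = 3.566×10⁻⁷ − 1.935×10⁻⁷ = 1.630×10⁻⁷ m⁻¹.
a = 6.133×10⁶ m = 6133.4 km.

a ≈ 6130 km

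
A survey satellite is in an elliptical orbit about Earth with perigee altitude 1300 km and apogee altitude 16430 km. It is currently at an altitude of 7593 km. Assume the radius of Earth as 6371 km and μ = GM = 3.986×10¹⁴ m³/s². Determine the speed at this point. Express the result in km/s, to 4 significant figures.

r_p = 6371 + 1300 = 7671.0 km = 7.6710×10⁶ m.
r_a = 6371 + 16430 = 22801 km = 2.2801×10⁷ m.
r = 6371 + 7593 = 13964 km = 1.396×10⁷ m.
Semi-major axis a = (r_p + r_a)/2 = 15236 km = 1.524×10⁷ m.
Vis-viva: v² = μ(2/r − 1/a) = 3.986×10¹⁴ × (1.432×10⁻⁷ − 6.563×10⁻⁸) = 3.093×10⁷ m²/s².
v = 5561 m/s = 5.561 km/s.

v ≈ 5.561 km/s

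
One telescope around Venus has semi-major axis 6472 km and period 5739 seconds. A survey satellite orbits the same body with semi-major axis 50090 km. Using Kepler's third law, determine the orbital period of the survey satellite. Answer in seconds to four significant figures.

Kepler's third law: T² ∝ a³, so T₂ = T₁ (a₂/a₁)^(3/2).
a₂/a₁ = 7.739, (a₂/a₁)^(3/2) = 21.53.
T₂ = 5739 × 21.53 = 1.236×10⁵ seconds.

T₂ ≈ 1.236×10⁵ seconds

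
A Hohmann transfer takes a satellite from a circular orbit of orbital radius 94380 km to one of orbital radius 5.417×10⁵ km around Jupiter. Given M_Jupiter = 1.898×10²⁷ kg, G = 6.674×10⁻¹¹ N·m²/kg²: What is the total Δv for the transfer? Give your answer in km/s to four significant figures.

μ = GM = 6.674×10⁻¹¹ × 1.898×10²⁷ = 1.267×10¹⁷ m³/s².
r₁ = 94380 km = 9.438×10⁷ m.
r₂ = 5.417×10⁵ km = 5.417×10⁸ m.
Transfer ellipse a_t = (r₁ + r₂)/2 = 3.180×10⁸ m.
At r₁: circular v_c1 = √(μ/r₁) = 36640 m/s; transfer-perijove v_p = √[μ(2/r₁ − 1/a_t)] = 47810 m/s.
Δv₁ = v_p − v_c1 = 11180 m/s.
At r₂: circular v_c2 = √(μ/r₂) = 15290 m/s; transfer-apojove v_a = √[μ(2/r₂ − 1/a_t)] = 8330 m/s.
Δv₂ = v_c2 − v_a = 6962 m/s.
Total Δv = Δv₁ + Δv₂ = 18140 m/s = 18.14 km/s.

Δv_total ≈ 18.14 km/s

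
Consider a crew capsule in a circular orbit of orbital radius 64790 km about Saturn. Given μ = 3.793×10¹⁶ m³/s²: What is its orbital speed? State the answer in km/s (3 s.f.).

v ≈ 24.2 km/s

r = 64790 km = 6.479×10⁷ m.
For a circular orbit v = √(μ/r) = √(3.793×10¹⁶ / 6.479×10⁷) = √(5.854×10⁸) = 24200 m/s.
That is 24.20 km/s.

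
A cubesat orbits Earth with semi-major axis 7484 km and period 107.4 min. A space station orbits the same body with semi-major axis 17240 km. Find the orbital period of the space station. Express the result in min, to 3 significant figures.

Kepler's third law: T² ∝ a³, so T₂ = T₁ (a₂/a₁)^(3/2).
a₂/a₁ = 2.304, (a₂/a₁)^(3/2) = 3.496.
T₂ = 107.4 × 3.496 = 375.5 min.

T₂ ≈ 375 min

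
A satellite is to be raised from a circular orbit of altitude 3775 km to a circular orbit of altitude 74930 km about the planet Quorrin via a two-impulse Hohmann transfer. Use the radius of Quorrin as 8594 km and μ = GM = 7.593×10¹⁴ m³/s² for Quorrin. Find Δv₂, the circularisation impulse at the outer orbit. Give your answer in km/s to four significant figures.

Δv ≈ 1.484 km/s

r₁ = 8594 + 3775 = 12369 km = 1.2369×10⁷ m.
r₂ = 8594 + 74930 = 83524 km = 8.3524×10⁷ m.
Transfer ellipse a_t = (r₁ + r₂)/2 = 4.795×10⁷ m.
At r₁: circular v_c1 = √(μ/r₁) = 7835 m/s; transfer-periapsis v_p = √[μ(2/r₁ − 1/a_t)] = 10340 m/s.
At r₂: circular v_c2 = √(μ/r₂) = 3015 m/s; transfer-apoapsis v_a = √[μ(2/r₂ − 1/a_t)] = 1531 m/s.
Δv₂ = v_c2 − v_a = 1484 m/s.
= 1.484 km/s.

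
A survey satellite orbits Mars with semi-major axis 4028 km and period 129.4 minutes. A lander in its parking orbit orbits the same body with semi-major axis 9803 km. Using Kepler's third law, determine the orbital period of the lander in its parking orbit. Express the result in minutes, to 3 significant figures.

T₂ ≈ 491 minutes

Kepler's third law: T² ∝ a³, so T₂ = T₁ (a₂/a₁)^(3/2).
a₂/a₁ = 2.434, (a₂/a₁)^(3/2) = 3.797.
T₂ = 129.4 × 3.797 = 491.3 minutes.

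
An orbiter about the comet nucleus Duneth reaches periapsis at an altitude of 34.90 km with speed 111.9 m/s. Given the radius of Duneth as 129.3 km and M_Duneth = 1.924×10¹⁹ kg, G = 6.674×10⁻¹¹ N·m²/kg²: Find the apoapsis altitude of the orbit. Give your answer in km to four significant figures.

apoapsis altitude ≈ 529.9 km

μ = GM = 6.674×10⁻¹¹ × 1.924×10¹⁹ = 1.284×10⁹ m³/s².
r_p = 129.3 + 34.90 = 164.20 km = 1.642×10⁵ m.
Specific energy ε = v²/2 − μ/r = -1.559×10³ J/kg, so a = −μ/(2ε) = 4.117×10⁵ m.
The apsides satisfy r_p + r_a = 2a, so the apoapsis radius is 2a − r_p = 6.592×10⁵ m = 659.24 km.
Apoapsis altitude = 659.24 − 129.3 = 529.94 km.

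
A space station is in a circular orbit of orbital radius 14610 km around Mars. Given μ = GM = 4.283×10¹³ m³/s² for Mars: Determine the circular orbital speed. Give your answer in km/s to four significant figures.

r = 14610 km = 1.461×10⁷ m.
For a circular orbit v = √(μ/r) = √(4.283×10¹³ / 1.461×10⁷) = √(2.932×10⁶) = 1712 m/s.
That is 1.712 km/s.

v ≈ 1.712 km/s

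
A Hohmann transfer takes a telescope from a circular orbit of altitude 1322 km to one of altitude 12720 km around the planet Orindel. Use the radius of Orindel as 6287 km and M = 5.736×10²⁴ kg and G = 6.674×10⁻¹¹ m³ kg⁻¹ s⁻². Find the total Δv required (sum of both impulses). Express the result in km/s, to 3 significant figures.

μ = GM = 6.674×10⁻¹¹ × 5.736×10²⁴ = 3.828×10¹⁴ m³/s².
r₁ = 6287 + 1322 = 7609.0 km = 7.6090×10⁶ m.
r₂ = 6287 + 12720 = 19007 km = 1.9007×10⁷ m.
Transfer ellipse a_t = (r₁ + r₂)/2 = 1.331×10⁷ m.
At r₁: circular v_c1 = √(μ/r₁) = 7093 m/s; transfer-periapsis v_p = √[μ(2/r₁ − 1/a_t)] = 8477 m/s.
Δv₁ = v_p − v_c1 = 1384 m/s.
At r₂: circular v_c2 = √(μ/r₂) = 4488 m/s; transfer-apoapsis v_a = √[μ(2/r₂ − 1/a_t)] = 3394 m/s.
Δv₂ = v_c2 − v_a = 1094 m/s.
Total Δv = Δv₁ + Δv₂ = 2478 m/s = 2.478 km/s.

Δv_total ≈ 2.48 km/s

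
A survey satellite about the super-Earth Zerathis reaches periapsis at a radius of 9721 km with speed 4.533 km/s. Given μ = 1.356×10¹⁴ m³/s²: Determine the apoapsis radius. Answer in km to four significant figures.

apoapsis radius ≈ 27180 km

r_p = 9.721×10⁶ m.
Specific energy ε = v²/2 − μ/r = -3.675×10⁶ J/kg, so a = −μ/(2ε) = 1.845×10⁷ m.
The apsides satisfy r_p + r_a = 2a, so the apoapsis radius is 2a − r_p = 2.718×10⁷ m = 27176 km.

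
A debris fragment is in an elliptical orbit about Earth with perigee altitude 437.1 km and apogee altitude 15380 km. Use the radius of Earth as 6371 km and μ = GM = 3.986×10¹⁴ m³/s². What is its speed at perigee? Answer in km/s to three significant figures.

v ≈ 9.44 km/s

r_p = 6371 + 437.1 = 6808.1 km = 6.8081×10⁶ m.
r_a = 6371 + 15380 = 21751 km = 2.1751×10⁷ m.
Semi-major axis a = (r_p + r_a)/2 = 14280 km = 1.428×10⁷ m.
Vis-viva: v² = μ(2/r − 1/a) = 3.986×10¹⁴ × (2.938×10⁻⁷ − 7.003×10⁻⁸) = 8.918×10⁷ m²/s².
v = 9444 m/s = 9.444 km/s.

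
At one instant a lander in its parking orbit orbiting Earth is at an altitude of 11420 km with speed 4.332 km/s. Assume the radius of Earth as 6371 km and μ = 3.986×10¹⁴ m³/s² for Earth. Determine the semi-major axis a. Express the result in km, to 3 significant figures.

a ≈ 15300 km

r = 6371 + 11420 = 17791 km = 1.779×10⁷ m.
Vis-viva rearranged: 1/a = 2/r − v²/μ = 1.124×10⁻⁷ − 4.708×10⁻⁸ = 6.534×10⁻⁸ m⁻¹.
a = 1.531×10⁷ m = 15305 km.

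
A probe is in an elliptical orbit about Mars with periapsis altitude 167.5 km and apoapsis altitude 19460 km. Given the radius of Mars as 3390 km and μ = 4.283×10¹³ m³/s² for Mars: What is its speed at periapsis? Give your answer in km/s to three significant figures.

r_p = 3390 + 167.5 = 3557.5 km = 3.5575×10⁶ m.
r_a = 3390 + 19460 = 22850 km = 2.2850×10⁷ m.
Semi-major axis a = (r_p + r_a)/2 = 13204 km = 1.320×10⁷ m.
Vis-viva: v² = μ(2/r − 1/a) = 4.283×10¹³ × (5.622×10⁻⁷ − 7.574×10⁻⁸) = 2.083×10⁷ m²/s².
v = 4565 m/s = 4.565 km/s.

v ≈ 4.56 km/s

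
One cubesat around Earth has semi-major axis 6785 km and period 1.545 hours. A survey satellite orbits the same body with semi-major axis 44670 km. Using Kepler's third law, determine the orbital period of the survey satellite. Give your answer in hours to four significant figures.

T₂ ≈ 26.10 hours

Kepler's third law: T² ∝ a³, so T₂ = T₁ (a₂/a₁)^(3/2).
a₂/a₁ = 6.584, (a₂/a₁)^(3/2) = 16.89.
T₂ = 1.545 × 16.89 = 26.10 hours.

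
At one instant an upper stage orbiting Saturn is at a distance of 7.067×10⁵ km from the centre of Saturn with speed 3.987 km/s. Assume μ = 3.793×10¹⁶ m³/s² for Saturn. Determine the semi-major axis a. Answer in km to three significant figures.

r = 7.067×10⁸ m.
Specific orbital energy ε = v²/2 − μ/r = (3987)²/2 − 3.793×10¹⁶/7.067×10⁸ = -4.572×10⁷ J/kg.
Since ε = −μ/(2a), a = −μ/(2ε) = 4.148×10⁸ m = 4.1477×10⁵ km.

a ≈ 4.15×10⁵ km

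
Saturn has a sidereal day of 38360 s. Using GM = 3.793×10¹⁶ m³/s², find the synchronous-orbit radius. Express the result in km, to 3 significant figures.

A synchronous orbit has period T, so by Kepler's third law a = (μT²/4π²)^(1/3).
μT²/4π² = 3.793×10¹⁶ × (3.836×10⁴)² / 39.48 = 1.414×10²⁴ m³.
a = 1.122×10⁸ m = 1.1223×10⁵ km.

r_sync ≈ 1.12×10⁵ km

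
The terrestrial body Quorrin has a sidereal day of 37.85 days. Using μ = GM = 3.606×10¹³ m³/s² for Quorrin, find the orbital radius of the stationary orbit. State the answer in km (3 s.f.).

T = 37.85 days = 3.270×10⁶ s.
A synchronous orbit has period T, so by Kepler's third law a = (μT²/4π²)^(1/3).
μT²/4π² = 3.606×10¹³ × (3.270×10⁶)² / 39.48 = 9.768×10²⁴ m³.
a = 2.138×10⁸ m = 2.1377×10⁵ km.

r_sync ≈ 2.14×10⁵ km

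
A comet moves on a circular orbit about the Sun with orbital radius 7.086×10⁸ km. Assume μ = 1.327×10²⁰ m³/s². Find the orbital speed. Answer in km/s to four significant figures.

v ≈ 13.68 km/s

r = 7.086×10⁸ km = 7.086×10¹¹ m.
For a circular orbit v = √(μ/r) = √(1.327×10²⁰ / 7.086×10¹¹) = √(1.873×10⁸) = 13680 m/s.
That is 13.68 km/s.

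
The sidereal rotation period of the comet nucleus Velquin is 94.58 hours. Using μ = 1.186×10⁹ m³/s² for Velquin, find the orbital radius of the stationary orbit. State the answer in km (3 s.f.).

r_sync ≈ 1520 km

T = 94.58 hours = 3.405×10⁵ s.
A synchronous orbit has period T, so by Kepler's third law a = (μT²/4π²)^(1/3).
μT²/4π² = 1.186×10⁹ × (3.405×10⁵)² / 39.48 = 3.483×10¹⁸ m³.
a = 1.516×10⁶ m = 1515.8 km.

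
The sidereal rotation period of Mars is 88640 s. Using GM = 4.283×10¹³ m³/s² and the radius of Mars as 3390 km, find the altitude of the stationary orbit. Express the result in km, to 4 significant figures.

A synchronous orbit has period T, so by Kepler's third law a = (μT²/4π²)^(1/3).
μT²/4π² = 4.283×10¹³ × (8.864×10⁴)² / 39.48 = 8.524×10²¹ m³.
a = 2.043×10⁷ m = 20428 km.
Altitude h = a − R = 20428 − 3390 = 17038 km.

h_sync ≈ 17040 km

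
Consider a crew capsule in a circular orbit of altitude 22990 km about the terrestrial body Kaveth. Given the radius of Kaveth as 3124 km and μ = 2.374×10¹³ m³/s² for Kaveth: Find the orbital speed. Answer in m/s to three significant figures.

r = 3124 + 22990 = 26114 km = 2.6114×10⁷ m.
For a circular orbit v = √(μ/r) = √(2.374×10¹³ / 2.611×10⁷) = √(9.091×10⁵) = 953.5 m/s.

v ≈ 953 m/s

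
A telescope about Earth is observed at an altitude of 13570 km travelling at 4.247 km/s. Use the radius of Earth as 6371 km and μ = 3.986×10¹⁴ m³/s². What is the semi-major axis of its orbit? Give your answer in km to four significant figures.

r = 6371 + 13570 = 19941 km = 1.994×10⁷ m.
Specific orbital energy ε = v²/2 − μ/r = (4247)²/2 − 3.986×10¹⁴/1.994×10⁷ = -1.097×10⁷ J/kg.
Since ε = −μ/(2a), a = −μ/(2ε) = 1.817×10⁷ m = 18167 km.

a ≈ 18170 km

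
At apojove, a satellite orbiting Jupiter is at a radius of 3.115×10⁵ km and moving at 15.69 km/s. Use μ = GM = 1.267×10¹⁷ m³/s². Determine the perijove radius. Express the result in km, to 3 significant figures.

perijove radius ≈ 1.35×10⁵ km

r_a = 3.115×10⁸ m.
Specific energy ε = v²/2 − μ/r = -2.837×10⁸ J/kg, so a = −μ/(2ε) = 2.233×10⁸ m.
The apsides satisfy r_p + r_a = 2a, so the perijove radius is 2a − r_a = 1.352×10⁸ m = 1.3517×10⁵ km.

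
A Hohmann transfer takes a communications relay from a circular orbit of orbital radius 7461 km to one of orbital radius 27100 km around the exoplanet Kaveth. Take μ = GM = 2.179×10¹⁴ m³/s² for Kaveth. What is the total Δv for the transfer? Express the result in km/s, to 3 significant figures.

Δv_total ≈ 2.34 km/s

r₁ = 7461 km = 7.461×10⁶ m.
r₂ = 27100 km = 2.710×10⁷ m.
Transfer ellipse a_t = (r₁ + r₂)/2 = 1.728×10⁷ m.
At r₁: circular v_c1 = √(μ/r₁) = 5404 m/s; transfer-periapsis v_p = √[μ(2/r₁ − 1/a_t)] = 6768 m/s.
Δv₁ = v_p − v_c1 = 1363 m/s.
At r₂: circular v_c2 = √(μ/r₂) = 2836 m/s; transfer-apoapsis v_a = √[μ(2/r₂ − 1/a_t)] = 1863 m/s.
Δv₂ = v_c2 − v_a = 972.4 m/s.
Total Δv = Δv₁ + Δv₂ = 2336 m/s = 2.336 km/s.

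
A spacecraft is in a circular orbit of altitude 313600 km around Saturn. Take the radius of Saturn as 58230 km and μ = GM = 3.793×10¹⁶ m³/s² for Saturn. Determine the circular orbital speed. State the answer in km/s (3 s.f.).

v ≈ 10.1 km/s

r = 58230 + 313600 = 371830 km = 3.7183×10⁸ m.
For a circular orbit v = √(μ/r) = √(3.793×10¹⁶ / 3.718×10⁸) = √(1.020×10⁸) = 10100 m/s.
That is 10.10 km/s.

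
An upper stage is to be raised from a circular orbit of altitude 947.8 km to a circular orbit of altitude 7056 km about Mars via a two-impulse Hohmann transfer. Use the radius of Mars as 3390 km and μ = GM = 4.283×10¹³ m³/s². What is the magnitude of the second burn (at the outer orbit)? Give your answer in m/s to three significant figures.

r₁ = 3390 + 947.8 = 4337.8 km = 4.3378×10⁶ m.
r₂ = 3390 + 7056 = 10446 km = 1.0446×10⁷ m.
Transfer ellipse a_t = (r₁ + r₂)/2 = 7.392×10⁶ m.
At r₁: circular v_c1 = √(μ/r₁) = 3142 m/s; transfer-periapsis v_p = √[μ(2/r₁ − 1/a_t)] = 3735 m/s.
At r₂: circular v_c2 = √(μ/r₂) = 2025 m/s; transfer-apoapsis v_a = √[μ(2/r₂ − 1/a_t)] = 1551 m/s.
Δv₂ = v_c2 − v_a = 473.7 m/s.

Δv ≈ 474 m/s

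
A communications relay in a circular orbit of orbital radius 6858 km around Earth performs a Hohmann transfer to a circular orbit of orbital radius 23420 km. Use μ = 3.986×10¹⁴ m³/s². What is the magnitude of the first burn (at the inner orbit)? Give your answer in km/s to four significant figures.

Δv ≈ 1.859 km/s

r₁ = 6858 km = 6.858×10⁶ m.
r₂ = 23420 km = 2.342×10⁷ m.
Transfer ellipse a_t = (r₁ + r₂)/2 = 1.514×10⁷ m.
At r₁: circular v_c1 = √(μ/r₁) = 7624 m/s; transfer-perigee v_p = √[μ(2/r₁ − 1/a_t)] = 9482 m/s.
Δv₁ = v_p − v_c1 = 1859 m/s.
= 1.859 km/s.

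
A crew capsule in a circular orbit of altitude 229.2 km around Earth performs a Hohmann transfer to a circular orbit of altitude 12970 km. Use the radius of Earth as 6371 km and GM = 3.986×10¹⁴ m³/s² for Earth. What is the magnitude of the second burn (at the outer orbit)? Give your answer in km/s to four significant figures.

r₁ = 6371 + 229.2 = 6600.2 km = 6.6002×10⁶ m.
r₂ = 6371 + 12970 = 19341 km = 1.9341×10⁷ m.
Transfer ellipse a_t = (r₁ + r₂)/2 = 1.297×10⁷ m.
At r₁: circular v_c1 = √(μ/r₁) = 7771 m/s; transfer-perigee v_p = √[μ(2/r₁ − 1/a_t)] = 9490 m/s.
At r₂: circular v_c2 = √(μ/r₂) = 4540 m/s; transfer-apogee v_a = √[μ(2/r₂ − 1/a_t)] = 3238 m/s.
Δv₂ = v_c2 − v_a = 1301 m/s.
= 1.301 km/s.

Δv ≈ 1.301 km/s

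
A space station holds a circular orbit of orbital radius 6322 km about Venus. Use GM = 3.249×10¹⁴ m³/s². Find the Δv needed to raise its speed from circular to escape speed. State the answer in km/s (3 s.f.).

r = 6322 km = 6.322×10⁶ m.
Circular speed v_c = √(μ/r) = 7169 m/s.
Escape speed v_esc = √(2μ/r) = √2 × v_c = 10140 m/s.
Δv = v_esc − v_c = 2969 m/s = 2.969 km/s.

Δv ≈ 2.97 km/s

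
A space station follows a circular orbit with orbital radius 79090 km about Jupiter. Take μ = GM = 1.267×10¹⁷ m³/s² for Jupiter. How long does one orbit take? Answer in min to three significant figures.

T ≈ 207 min

r = 79090 km = 7.909×10⁷ m.
Kepler's third law: T = 2π√(r³/μ) = 2π√((7.909×10⁷)³ / 1.267×10¹⁷).
r³/μ = 3.905×10⁶ s², so T = 2π × 1.976×10³ = 1.242×10⁴ s.
Converting: 1.242×10⁴ s ÷ 60.00 = 206.9 min.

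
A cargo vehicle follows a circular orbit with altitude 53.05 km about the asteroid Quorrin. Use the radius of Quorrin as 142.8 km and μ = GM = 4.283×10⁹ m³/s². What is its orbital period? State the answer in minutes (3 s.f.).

T ≈ 139 minutes

r = 142.8 + 53.05 = 195.85 km = 1.9585×10⁵ m.
Kepler's third law: T = 2π√(r³/μ) = 2π√((1.959×10⁵)³ / 4.283×10⁹).
r³/μ = 1.754×10⁶ s², so T = 2π × 1.324×10³ = 8.321×10³ s.
Converting: 8.321×10³ s ÷ 60.00 = 138.7 minutes.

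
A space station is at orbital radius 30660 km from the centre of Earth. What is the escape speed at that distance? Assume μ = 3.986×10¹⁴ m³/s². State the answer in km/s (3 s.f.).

r = 30660 km = 3.066×10⁷ m.
Escape speed v_esc = √(2μ/r) = √(2 × 3.986×10¹⁴ / 3.066×10⁷) = √(2.600×10⁷) = 5099 m/s.
= 5.099 km/s.

v_esc ≈ 5.10 km/s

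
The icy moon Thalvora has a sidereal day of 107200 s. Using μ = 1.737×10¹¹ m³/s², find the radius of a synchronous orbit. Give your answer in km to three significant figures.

A synchronous orbit has period T, so by Kepler's third law a = (μT²/4π²)^(1/3).
μT²/4π² = 1.737×10¹¹ × (1.072×10⁵)² / 39.48 = 5.056×10¹⁹ m³.
a = 3.698×10⁶ m = 3697.8 km.

r_sync ≈ 3700 km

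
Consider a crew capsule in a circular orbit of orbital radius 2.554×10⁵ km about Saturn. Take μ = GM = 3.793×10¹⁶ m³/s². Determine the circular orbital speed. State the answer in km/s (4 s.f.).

v ≈ 12.19 km/s

r = 2.554×10⁵ km = 2.554×10⁸ m.
For a circular orbit v = √(μ/r) = √(3.793×10¹⁶ / 2.554×10⁸) = √(1.485×10⁸) = 12190 m/s.
That is 12.19 km/s.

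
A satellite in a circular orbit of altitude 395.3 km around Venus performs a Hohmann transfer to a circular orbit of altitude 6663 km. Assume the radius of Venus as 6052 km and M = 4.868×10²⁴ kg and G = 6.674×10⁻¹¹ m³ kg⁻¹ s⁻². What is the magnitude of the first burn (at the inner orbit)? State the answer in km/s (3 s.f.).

μ = GM = 6.674×10⁻¹¹ × 4.868×10²⁴ = 3.249×10¹⁴ m³/s².
r₁ = 6052 + 395.3 = 6447.3 km = 6.4473×10⁶ m.
r₂ = 6052 + 6663 = 12715 km = 1.2715×10⁷ m.
Transfer ellipse a_t = (r₁ + r₂)/2 = 9.581×10⁶ m.
At r₁: circular v_c1 = √(μ/r₁) = 7099 m/s; transfer-periapsis v_p = √[μ(2/r₁ − 1/a_t)] = 8178 m/s.
Δv₁ = v_p − v_c1 = 1079 m/s.
= 1.079 km/s.

Δv ≈ 1.08 km/s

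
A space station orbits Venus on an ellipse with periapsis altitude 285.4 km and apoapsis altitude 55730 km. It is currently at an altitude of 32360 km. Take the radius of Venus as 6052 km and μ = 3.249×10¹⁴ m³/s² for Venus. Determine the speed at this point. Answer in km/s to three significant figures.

v ≈ 2.72 km/s

r_p = 6052 + 285.4 = 6337.4 km = 6.3374×10⁶ m.
r_a = 6052 + 55730 = 61782 km = 6.1782×10⁷ m.
r = 6052 + 32360 = 38412 km = 3.841×10⁷ m.
Semi-major axis a = (r_p + r_a)/2 = 34060 km = 3.406×10⁷ m.
Vis-viva: v² = μ(2/r − 1/a) = 3.249×10¹⁴ × (5.207×10⁻⁸ − 2.936×10⁻⁸) = 7.377×10⁶ m²/s².
v = 2716 m/s = 2.716 km/s.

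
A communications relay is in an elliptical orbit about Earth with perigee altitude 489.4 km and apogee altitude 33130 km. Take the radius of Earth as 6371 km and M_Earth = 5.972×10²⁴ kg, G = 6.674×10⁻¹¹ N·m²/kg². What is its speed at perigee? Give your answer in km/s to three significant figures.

v ≈ 9.95 km/s

μ = GM = 6.674×10⁻¹¹ × 5.972×10²⁴ = 3.986×10¹⁴ m³/s².
r_p = 6371 + 489.4 = 6860.4 km = 6.8604×10⁶ m.
r_a = 6371 + 33130 = 39501 km = 3.9501×10⁷ m.
Semi-major axis a = (r_p + r_a)/2 = 23181 km = 2.318×10⁷ m.
Vis-viva: v² = μ(2/r − 1/a) = 3.986×10¹⁴ × (2.915×10⁻⁷ − 4.314×10⁻⁸) = 9.900×10⁷ m²/s².
v = 9950 m/s = 9.950 km/s.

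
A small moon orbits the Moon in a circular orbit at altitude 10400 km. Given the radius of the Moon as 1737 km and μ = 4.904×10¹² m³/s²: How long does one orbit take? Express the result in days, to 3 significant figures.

T ≈ 1.39 days

r = 1737 + 10400 = 12137 km = 1.2137×10⁷ m.
Kepler's third law: T = 2π√(r³/μ) = 2π√((1.214×10⁷)³ / 4.904×10¹²).
r³/μ = 3.646×10⁸ s², so T = 2π × 1.909×10⁴ = 1.200×10⁵ s.
Converting: 1.200×10⁵ s ÷ 86400 = 1.389 days.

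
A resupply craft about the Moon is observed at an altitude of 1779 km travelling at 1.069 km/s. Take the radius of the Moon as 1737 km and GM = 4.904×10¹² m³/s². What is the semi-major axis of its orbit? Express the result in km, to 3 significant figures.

a ≈ 2980 km

r = 1737 + 1779 = 3516.0 km = 3.516×10⁶ m.
Vis-viva rearranged: 1/a = 2/r − v²/μ = 5.688×10⁻⁷ − 2.330×10⁻⁷ = 3.358×10⁻⁷ m⁻¹.
a = 2.978×10⁶ m = 2977.9 km.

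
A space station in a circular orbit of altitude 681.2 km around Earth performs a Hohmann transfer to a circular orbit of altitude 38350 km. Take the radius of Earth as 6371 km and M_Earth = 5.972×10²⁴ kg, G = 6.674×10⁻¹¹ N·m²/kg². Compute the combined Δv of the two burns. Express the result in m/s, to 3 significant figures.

μ = GM = 6.674×10⁻¹¹ × 5.972×10²⁴ = 3.986×10¹⁴ m³/s².
r₁ = 6371 + 681.2 = 7052.2 km = 7.0522×10⁶ m.
r₂ = 6371 + 38350 = 44721 km = 4.4721×10⁷ m.
Transfer ellipse a_t = (r₁ + r₂)/2 = 2.589×10⁷ m.
At r₁: circular v_c1 = √(μ/r₁) = 7518 m/s; transfer-perigee v_p = √[μ(2/r₁ − 1/a_t)] = 9881 m/s.
Δv₁ = v_p − v_c1 = 2363 m/s.
At r₂: circular v_c2 = √(μ/r₂) = 2985 m/s; transfer-apogee v_a = √[μ(2/r₂ − 1/a_t)] = 1558 m/s.
Δv₂ = v_c2 − v_a = 1427 m/s.
Total Δv = Δv₁ + Δv₂ = 3791 m/s.

Δv_total ≈ 3790 m/s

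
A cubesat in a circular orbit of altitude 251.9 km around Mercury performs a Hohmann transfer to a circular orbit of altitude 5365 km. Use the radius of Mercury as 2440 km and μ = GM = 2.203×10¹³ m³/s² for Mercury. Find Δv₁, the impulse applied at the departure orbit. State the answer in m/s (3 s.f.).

r₁ = 2440 + 251.9 = 2691.9 km = 2.6919×10⁶ m.
r₂ = 2440 + 5365 = 7805.0 km = 7.8050×10⁶ m.
Transfer ellipse a_t = (r₁ + r₂)/2 = 5.248×10⁶ m.
At r₁: circular v_c1 = √(μ/r₁) = 2861 m/s; transfer-periherm v_p = √[μ(2/r₁ − 1/a_t)] = 3489 m/s.
Δv₁ = v_p − v_c1 = 627.8 m/s.

Δv ≈ 628 m/s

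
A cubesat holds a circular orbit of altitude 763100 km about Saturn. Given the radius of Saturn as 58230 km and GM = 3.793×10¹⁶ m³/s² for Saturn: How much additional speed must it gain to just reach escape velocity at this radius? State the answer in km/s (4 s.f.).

Δv ≈ 2.815 km/s

r = 58230 + 763100 = 821330 km = 8.2133×10⁸ m.
Circular speed v_c = √(μ/r) = 6796 m/s.
Escape speed v_esc = √(2μ/r) = √2 × v_c = 9611 m/s.
Δv = v_esc − v_c = 2815 m/s = 2.815 km/s.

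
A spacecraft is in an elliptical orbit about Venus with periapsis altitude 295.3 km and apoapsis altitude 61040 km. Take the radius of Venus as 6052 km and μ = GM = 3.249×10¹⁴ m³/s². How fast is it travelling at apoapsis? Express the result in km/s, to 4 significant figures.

r_p = 6052 + 295.3 = 6347.3 km = 6.3473×10⁶ m.
r_a = 6052 + 61040 = 67092 km = 6.7092×10⁷ m.
Semi-major axis a = (r_p + r_a)/2 = 36720 km = 3.672×10⁷ m.
Vis-viva: v² = μ(2/r − 1/a) = 3.249×10¹⁴ × (2.981×10⁻⁸ − 2.723×10⁻⁸) = 8.371×10⁵ m²/s².
v = 914.9 m/s = 0.9149 km/s.

v ≈ 0.9149 km/s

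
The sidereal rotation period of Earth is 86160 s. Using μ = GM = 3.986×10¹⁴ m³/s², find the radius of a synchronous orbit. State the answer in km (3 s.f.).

A synchronous orbit has period T, so by Kepler's third law a = (μT²/4π²)^(1/3).
μT²/4π² = 3.986×10¹⁴ × (8.616×10⁴)² / 39.48 = 7.495×10²² m³.
a = 4.216×10⁷ m = 42163 km.

r_sync ≈ 42200 km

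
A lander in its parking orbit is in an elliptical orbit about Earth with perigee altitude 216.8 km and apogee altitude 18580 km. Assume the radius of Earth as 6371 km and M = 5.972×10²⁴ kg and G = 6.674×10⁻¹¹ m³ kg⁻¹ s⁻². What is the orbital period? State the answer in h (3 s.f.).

T ≈ 5.47 h

μ = GM = 6.674×10⁻¹¹ × 5.972×10²⁴ = 3.986×10¹⁴ m³/s².
r_p = 6371 + 216.8 = 6587.8 km = 6.5878×10⁶ m.
r_a = 6371 + 18580 = 24951 km = 2.4951×10⁷ m.
Semi-major axis a = (r_p + r_a)/2 = (6587.8 + 24951)/2 = 15769 km = 1.577×10⁷ m.
By Kepler's third law T = 2π√(a³/μ) = 2π × 3.137×10³ = 1.971×10⁴ s.
= 5.475 h.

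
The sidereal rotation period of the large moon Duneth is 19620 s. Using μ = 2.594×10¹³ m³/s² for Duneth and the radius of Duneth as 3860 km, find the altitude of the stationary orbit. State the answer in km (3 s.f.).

A synchronous orbit has period T, so by Kepler's third law a = (μT²/4π²)^(1/3).
μT²/4π² = 2.594×10¹³ × (1.962×10⁴)² / 39.48 = 2.529×10²⁰ m³.
a = 6.324×10⁶ m = 6324.2 km.
Altitude h = a − R = 6324.2 − 3860 = 2464.2 km.

h_sync ≈ 2460 km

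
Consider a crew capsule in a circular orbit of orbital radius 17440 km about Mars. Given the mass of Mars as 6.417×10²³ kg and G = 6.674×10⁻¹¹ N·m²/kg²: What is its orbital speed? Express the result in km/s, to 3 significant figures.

μ = GM = 6.674×10⁻¹¹ × 6.417×10²³ = 4.283×10¹³ m³/s².
r = 17440 km = 1.744×10⁷ m.
For a circular orbit v = √(μ/r) = √(4.283×10¹³ / 1.744×10⁷) = √(2.456×10⁶) = 1567 m/s.
That is 1.567 km/s.

v ≈ 1.57 km/s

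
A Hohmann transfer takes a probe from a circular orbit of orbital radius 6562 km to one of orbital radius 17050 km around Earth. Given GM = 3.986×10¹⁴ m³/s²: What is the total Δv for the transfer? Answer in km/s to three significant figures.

r₁ = 6562 km = 6.562×10⁶ m.
r₂ = 17050 km = 1.705×10⁷ m.
Transfer ellipse a_t = (r₁ + r₂)/2 = 1.181×10⁷ m.
At r₁: circular v_c1 = √(μ/r₁) = 7794 m/s; transfer-perigee v_p = √[μ(2/r₁ − 1/a_t)] = 9366 m/s.
Δv₁ = v_p − v_c1 = 1572 m/s.
At r₂: circular v_c2 = √(μ/r₂) = 4835 m/s; transfer-apogee v_a = √[μ(2/r₂ − 1/a_t)] = 3605 m/s.
Δv₂ = v_c2 − v_a = 1230 m/s.
Total Δv = Δv₁ + Δv₂ = 2803 m/s = 2.803 km/s.

Δv_total ≈ 2.80 km/s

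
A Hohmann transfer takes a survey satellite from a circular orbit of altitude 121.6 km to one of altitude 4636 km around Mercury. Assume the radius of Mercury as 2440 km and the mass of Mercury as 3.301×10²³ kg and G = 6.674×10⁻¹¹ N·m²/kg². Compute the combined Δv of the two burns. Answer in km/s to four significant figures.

Δv_total ≈ 1.099 km/s

μ = GM = 6.674×10⁻¹¹ × 3.301×10²³ = 2.203×10¹³ m³/s².
r₁ = 2440 + 121.6 = 2561.6 km = 2.5616×10⁶ m.
r₂ = 2440 + 4636 = 7076.0 km = 7.0760×10⁶ m.
Transfer ellipse a_t = (r₁ + r₂)/2 = 4.819×10⁶ m.
At r₁: circular v_c1 = √(μ/r₁) = 2933 m/s; transfer-periherm v_p = √[μ(2/r₁ − 1/a_t)] = 3554 m/s.
Δv₁ = v_p − v_c1 = 621.1 m/s.
At r₂: circular v_c2 = √(μ/r₂) = 1765 m/s; transfer-apoherm v_a = √[μ(2/r₂ − 1/a_t)] = 1286 m/s.
Δv₂ = v_c2 − v_a = 478.0 m/s.
Total Δv = Δv₁ + Δv₂ = 1099 m/s = 1.099 km/s.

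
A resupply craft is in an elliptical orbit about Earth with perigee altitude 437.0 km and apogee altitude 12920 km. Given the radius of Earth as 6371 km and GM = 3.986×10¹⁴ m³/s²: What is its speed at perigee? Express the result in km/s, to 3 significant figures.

r_p = 6371 + 437.0 = 6808.0 km = 6.8080×10⁶ m.
r_a = 6371 + 12920 = 19291 km = 1.9291×10⁷ m.
Semi-major axis a = (r_p + r_a)/2 = 13050 km = 1.305×10⁷ m.
Vis-viva: v² = μ(2/r − 1/a) = 3.986×10¹⁴ × (2.938×10⁻⁷ − 7.663×10⁻⁸) = 8.655×10⁷ m²/s².
v = 9303 m/s = 9.303 km/s.

v ≈ 9.30 km/s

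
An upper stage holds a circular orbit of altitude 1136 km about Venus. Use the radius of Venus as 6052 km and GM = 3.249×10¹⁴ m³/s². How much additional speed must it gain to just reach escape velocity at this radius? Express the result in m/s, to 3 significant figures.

r = 6052 + 1136 = 7188.0 km = 7.1880×10⁶ m.
Circular speed v_c = √(μ/r) = 6723 m/s.
Escape speed v_esc = √(2μ/r) = √2 × v_c = 9508 m/s.
Δv = v_esc − v_c = 2785 m/s.

Δv ≈ 2780 m/s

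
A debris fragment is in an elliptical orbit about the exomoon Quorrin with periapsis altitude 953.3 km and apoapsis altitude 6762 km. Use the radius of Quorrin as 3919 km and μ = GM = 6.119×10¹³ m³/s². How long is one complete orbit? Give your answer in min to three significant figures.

r_p = 3919 + 953.3 = 4872.3 km = 4.8723×10⁶ m.
r_a = 3919 + 6762 = 10681 km = 1.0681×10⁷ m.
Semi-major axis a = (r_p + r_a)/2 = (4872.3 + 10681)/2 = 7776.6 km = 7.777×10⁶ m.
By Kepler's third law T = 2π√(a³/μ) = 2π × 2.772×10³ = 1.742×10⁴ s.
= 290.3 min.

T ≈ 290 min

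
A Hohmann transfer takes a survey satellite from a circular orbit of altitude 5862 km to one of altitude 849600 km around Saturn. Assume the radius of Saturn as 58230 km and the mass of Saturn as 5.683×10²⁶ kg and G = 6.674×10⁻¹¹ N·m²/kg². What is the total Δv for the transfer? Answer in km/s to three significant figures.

μ = GM = 6.674×10⁻¹¹ × 5.683×10²⁶ = 3.793×10¹⁶ m³/s².
r₁ = 58230 + 5862 = 64092 km = 6.4092×10⁷ m.
r₂ = 58230 + 849600 = 907830 km = 9.0783×10⁸ m.
Transfer ellipse a_t = (r₁ + r₂)/2 = 4.860×10⁸ m.
At r₁: circular v_c1 = √(μ/r₁) = 24330 m/s; transfer-perikrone v_p = √[μ(2/r₁ − 1/a_t)] = 33250 m/s.
Δv₁ = v_p − v_c1 = 8923 m/s.
At r₂: circular v_c2 = √(μ/r₂) = 6464 m/s; transfer-apokrone v_a = √[μ(2/r₂ − 1/a_t)] = 2347 m/s.
Δv₂ = v_c2 − v_a = 4116 m/s.
Total Δv = Δv₁ + Δv₂ = 13040 m/s = 13.04 km/s.

Δv_total ≈ 13.0 km/s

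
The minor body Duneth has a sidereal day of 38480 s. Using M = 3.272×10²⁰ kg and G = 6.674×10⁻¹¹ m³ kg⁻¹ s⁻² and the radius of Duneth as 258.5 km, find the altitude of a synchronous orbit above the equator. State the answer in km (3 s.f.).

h_sync ≈ 677 km

μ = GM = 6.674×10⁻¹¹ × 3.272×10²⁰ = 2.184×10¹⁰ m³/s².
A synchronous orbit has period T, so by Kepler's third law a = (μT²/4π²)^(1/3).
μT²/4π² = 2.184×10¹⁰ × (3.848×10⁴)² / 39.48 = 8.190×10¹⁷ m³.
a = 9.356×10⁵ m = 935.63 km.
Altitude h = a − R = 935.63 − 258.5 = 677.13 km.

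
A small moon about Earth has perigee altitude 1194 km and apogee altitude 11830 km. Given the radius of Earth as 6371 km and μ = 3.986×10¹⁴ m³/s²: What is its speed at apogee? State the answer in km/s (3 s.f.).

v ≈ 3.59 km/s

r_p = 6371 + 1194 = 7565.0 km = 7.5650×10⁶ m.
r_a = 6371 + 11830 = 18201 km = 1.8201×10⁷ m.
Semi-major axis a = (r_p + r_a)/2 = 12883 km = 1.288×10⁷ m.
Vis-viva: v² = μ(2/r − 1/a) = 3.986×10¹⁴ × (1.099×10⁻⁷ − 7.762×10⁻⁸) = 1.286×10⁷ m²/s².
v = 3586 m/s = 3.586 km/s.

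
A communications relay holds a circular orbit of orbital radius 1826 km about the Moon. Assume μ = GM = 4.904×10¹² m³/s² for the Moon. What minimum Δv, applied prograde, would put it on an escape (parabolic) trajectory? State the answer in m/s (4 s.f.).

r = 1826 km = 1.826×10⁶ m.
Circular speed v_c = √(μ/r) = 1639 m/s.
Escape speed v_esc = √(2μ/r) = √2 × v_c = 2318 m/s.
Δv = v_esc − v_c = 678.8 m/s.

Δv ≈ 678.8 m/s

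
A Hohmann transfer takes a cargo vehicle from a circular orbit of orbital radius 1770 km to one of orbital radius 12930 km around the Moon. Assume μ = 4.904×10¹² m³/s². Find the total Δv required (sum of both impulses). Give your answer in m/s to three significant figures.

r₁ = 1770 km = 1.770×10⁶ m.
r₂ = 12930 km = 1.293×10⁷ m.
Transfer ellipse a_t = (r₁ + r₂)/2 = 7.350×10⁶ m.
At r₁: circular v_c1 = √(μ/r₁) = 1665 m/s; transfer-perilune v_p = √[μ(2/r₁ − 1/a_t)] = 2208 m/s.
Δv₁ = v_p − v_c1 = 543.2 m/s.
At r₂: circular v_c2 = √(μ/r₂) = 615.9 m/s; transfer-apolune v_a = √[μ(2/r₂ − 1/a_t)] = 302.2 m/s.
Δv₂ = v_c2 − v_a = 313.6 m/s.
Total Δv = Δv₁ + Δv₂ = 856.8 m/s.

Δv_total ≈ 857 m/s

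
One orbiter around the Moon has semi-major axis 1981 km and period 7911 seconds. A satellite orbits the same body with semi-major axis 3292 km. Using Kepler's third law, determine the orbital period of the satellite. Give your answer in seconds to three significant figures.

Kepler's third law: T² ∝ a³, so T₂ = T₁ (a₂/a₁)^(3/2).
a₂/a₁ = 1.662, (a₂/a₁)^(3/2) = 2.142.
T₂ = 7911 × 2.142 = 16950 seconds.

T₂ ≈ 16900 seconds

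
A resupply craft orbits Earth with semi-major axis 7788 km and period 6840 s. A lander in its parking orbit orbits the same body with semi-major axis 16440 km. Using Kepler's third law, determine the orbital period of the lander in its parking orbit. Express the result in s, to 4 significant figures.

Kepler's third law: T² ∝ a³, so T₂ = T₁ (a₂/a₁)^(3/2).
a₂/a₁ = 2.111, (a₂/a₁)^(3/2) = 3.067.
T₂ = 6840 × 3.067 = 20980 s.

T₂ ≈ 20980 s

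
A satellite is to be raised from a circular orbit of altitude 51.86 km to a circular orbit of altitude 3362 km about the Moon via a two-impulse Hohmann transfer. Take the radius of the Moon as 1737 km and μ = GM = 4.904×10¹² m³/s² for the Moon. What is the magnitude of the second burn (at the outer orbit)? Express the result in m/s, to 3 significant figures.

Δv ≈ 274 m/s

r₁ = 1737 + 51.86 = 1788.9 km = 1.7889×10⁶ m.
r₂ = 1737 + 3362 = 5099.0 km = 5.0990×10⁶ m.
Transfer ellipse a_t = (r₁ + r₂)/2 = 3.444×10⁶ m.
At r₁: circular v_c1 = √(μ/r₁) = 1656 m/s; transfer-perilune v_p = √[μ(2/r₁ − 1/a_t)] = 2015 m/s.
At r₂: circular v_c2 = √(μ/r₂) = 980.7 m/s; transfer-apolune v_a = √[μ(2/r₂ − 1/a_t)] = 706.8 m/s.
Δv₂ = v_c2 − v_a = 273.9 m/s.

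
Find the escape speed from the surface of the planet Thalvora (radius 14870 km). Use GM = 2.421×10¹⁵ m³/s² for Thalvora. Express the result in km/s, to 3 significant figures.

r = R = 1.487×10⁷ m.
Escape speed v_esc = √(2μ/r) = √(2 × 2.421×10¹⁵ / 1.487×10⁷) = √(3.256×10⁸) = 18050 m/s.
= 18.05 km/s.

v_esc ≈ 18.0 km/s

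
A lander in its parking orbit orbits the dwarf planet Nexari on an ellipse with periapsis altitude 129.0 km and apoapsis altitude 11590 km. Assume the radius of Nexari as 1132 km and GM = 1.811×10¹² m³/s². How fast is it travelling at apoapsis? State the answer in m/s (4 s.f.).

r_p = 1132 + 129.0 = 1261.0 km = 1.2610×10⁶ m.
r_a = 1132 + 11590 = 12722 km = 1.2722×10⁷ m.
Semi-major axis a = (r_p + r_a)/2 = 6991.5 km = 6.992×10⁶ m.
Vis-viva: v² = μ(2/r − 1/a) = 1.811×10¹² × (1.572×10⁻⁷ − 1.430×10⁻⁷) = 2.567×10⁴ m²/s².
v = 160.2 m/s.

v ≈ 160.2 m/s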